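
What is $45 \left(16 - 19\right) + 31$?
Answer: $-104$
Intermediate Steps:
$45 \left(16 - 19\right) + 31 = 45 \left(-3\right) + 31 = -135 + 31 = -104$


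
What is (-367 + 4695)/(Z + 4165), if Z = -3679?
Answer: 2164/243 ≈ 8.9053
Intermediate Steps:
(-367 + 4695)/(Z + 4165) = (-367 + 4695)/(-3679 + 4165) = 4328/486 = 4328*(1/486) = 2164/243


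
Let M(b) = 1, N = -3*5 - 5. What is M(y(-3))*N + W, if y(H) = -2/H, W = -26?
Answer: -46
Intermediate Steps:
N = -20 (N = -15 - 5 = -20)
M(y(-3))*N + W = 1*(-20) - 26 = -20 - 26 = -46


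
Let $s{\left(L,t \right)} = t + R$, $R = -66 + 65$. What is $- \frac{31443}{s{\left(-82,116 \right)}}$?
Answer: $- \frac{31443}{115} \approx -273.42$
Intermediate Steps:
$R = -1$
$s{\left(L,t \right)} = -1 + t$ ($s{\left(L,t \right)} = t - 1 = -1 + t$)
$- \frac{31443}{s{\left(-82,116 \right)}} = - \frac{31443}{-1 + 116} = - \frac{31443}{115}$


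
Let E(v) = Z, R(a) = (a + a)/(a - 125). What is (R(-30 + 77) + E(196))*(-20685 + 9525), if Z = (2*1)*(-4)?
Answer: 1335480/13 ≈ 1.0273e+5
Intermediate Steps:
Z = -8 (Z = 2*(-4) = -8)
R(a) = 2*a/(-125 + a) (R(a) = (2*a)/(-125 + a) = 2*a/(-125 + a))
E(v) = -8
(R(-30 + 77) + E(196))*(-20685 + 9525) = (2*(-30 + 77)/(-125 + (-30 + 77)) - 8)*(-20685 + 9525) = (2*47/(-125 + 47) - 8)*(-11160) = (2*47/(-78) - 8)*(-11160) = (2*47*(-1/78) - 8)*(-11160) = (-47/39 - 8)*(-11160) = -359/39*(-11160) = 1335480/13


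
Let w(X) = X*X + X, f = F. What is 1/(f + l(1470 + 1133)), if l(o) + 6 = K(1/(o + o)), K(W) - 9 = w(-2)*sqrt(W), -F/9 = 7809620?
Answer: -182955959931/12859348165299146185 - sqrt(5206)/12859348165299146185 ≈ -1.4227e-8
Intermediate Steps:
F = -70286580 (F = -9*7809620 = -70286580)
f = -70286580
w(X) = X + X**2 (w(X) = X**2 + X = X + X**2)
K(W) = 9 + 2*sqrt(W) (K(W) = 9 + (-2*(1 - 2))*sqrt(W) = 9 + (-2*(-1))*sqrt(W) = 9 + 2*sqrt(W))
l(o) = 3 + sqrt(2)*sqrt(1/o) (l(o) = -6 + (9 + 2*sqrt(1/(o + o))) = -6 + (9 + 2*sqrt(1/(2*o))) = -6 + (9 + 2*(sqrt(2)*sqrt(1/o)/2)) = -6 + (9 + sqrt(2)*sqrt(1/o)) = 3 + sqrt(2)*sqrt(1/o))
1/(f + l(1470 + 1133)) = 1/(-70286580 + (3 + sqrt(2)*sqrt(1/(1470 + 1133)))) = 1/(-70286580 + (3 + sqrt(2)*sqrt(1/2603))) = 1/(-70286580 + (3 + sqrt(2)*(sqrt(2603)/2603))) = 1/(-70286580 + (3 + sqrt(5206)/2603)) = 1/(-70286577 + sqrt(5206)/2603)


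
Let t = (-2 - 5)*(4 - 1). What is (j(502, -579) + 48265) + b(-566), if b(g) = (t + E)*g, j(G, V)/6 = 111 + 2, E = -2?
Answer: 61961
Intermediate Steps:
t = -21 (t = -7*3 = -21)
j(G, V) = 678 (j(G, V) = 6*(111 + 2) = 6*113 = 678)
b(g) = -23*g (b(g) = (-21 - 2)*g = -23*g)
(j(502, -579) + 48265) + b(-566) = (678 + 48265) - 23*(-566) = 48943 + 13018 = 61961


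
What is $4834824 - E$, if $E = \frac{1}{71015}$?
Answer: $\frac{343345026359}{71015} \approx 4.8348 \cdot 10^{6}$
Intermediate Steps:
$E = \frac{1}{71015} \approx 1.4082 \cdot 10^{-5}$
$4834824 - E = 4834824 - \frac{1}{71015} = \frac{343345026359}{71015}$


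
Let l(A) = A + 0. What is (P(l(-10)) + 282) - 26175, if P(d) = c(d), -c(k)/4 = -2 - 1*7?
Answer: -25857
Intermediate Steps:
c(k) = 36 (c(k) = -4*(-2 - 1*7) = -4*(-2 - 7) = -4*(-9) = 36)
l(A) = A
P(d) = 36
(P(l(-10)) + 282) - 26175 = (36 + 282) - 26175 = 318 - 26175 = -25857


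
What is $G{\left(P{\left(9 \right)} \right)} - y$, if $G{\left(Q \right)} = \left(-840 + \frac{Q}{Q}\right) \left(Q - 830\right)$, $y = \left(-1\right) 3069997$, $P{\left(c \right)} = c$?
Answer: $3758816$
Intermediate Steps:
$y = -3069997$
$G{\left(Q \right)} = 696370 - 839 Q$ ($G{\left(Q \right)} = \left(-840 + 1\right) \left(-830 + Q\right) = - 839 \left(-830 + Q\right) = 696370 - 839 Q$)
$G{\left(P{\left(9 \right)} \right)} - y = \left(696370 - 7551\right) - -3069997 = \left(696370 - 7551\right) + 3069997 = 688819 + 3069997 = 3758816$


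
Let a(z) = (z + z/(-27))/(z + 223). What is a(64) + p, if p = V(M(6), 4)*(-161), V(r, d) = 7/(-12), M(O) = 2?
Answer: 2917697/30996 ≈ 94.131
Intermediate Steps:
a(z) = 26*z/(27*(223 + z)) (a(z) = (z + z*(-1/27))/(223 + z) = (z - z/27)/(223 + z) = (26*z/27)/(223 + z) = 26*z/(27*(223 + z)))
V(r, d) = -7/12 (V(r, d) = 7*(-1/12) = -7/12)
p = 1127/12 (p = -7/12*(-161) = 1127/12 ≈ 93.917)
a(64) + p = (26/27)*64/(223 + 64) + 1127/12 = (26/27)*64/287 + 1127/12 = (26/27)*64*(1/287) + 1127/12 = 1664/7749 + 1127/12 = 2917697/30996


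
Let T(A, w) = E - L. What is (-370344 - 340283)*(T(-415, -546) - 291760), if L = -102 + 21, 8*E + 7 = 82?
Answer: 1658146484839/8 ≈ 2.0727e+11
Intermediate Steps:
E = 75/8 (E = -7/8 + (⅛)*82 = -7/8 + 41/4 = 75/8 ≈ 9.3750)
L = -81
T(A, w) = 723/8 (T(A, w) = 75/8 - 1*(-81) = 75/8 + 81 = 723/8)
(-370344 - 340283)*(T(-415, -546) - 291760) = (-370344 - 340283)*(723/8 - 291760) = -710627*(-2333357/8) = 1658146484839/8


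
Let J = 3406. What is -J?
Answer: -3406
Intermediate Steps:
-J = -1*3406 = -3406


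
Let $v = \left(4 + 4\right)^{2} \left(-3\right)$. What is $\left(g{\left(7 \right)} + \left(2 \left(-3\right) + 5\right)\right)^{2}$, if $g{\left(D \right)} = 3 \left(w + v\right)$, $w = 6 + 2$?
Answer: $305809$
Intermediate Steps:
$w = 8$
$v = -192$ ($v = 8^{2} \left(-3\right) = 64 \left(-3\right) = -192$)
$g{\left(D \right)} = -552$ ($g{\left(D \right)} = 3 \left(8 - 192\right) = 3 \left(-184\right) = -552$)
$\left(g{\left(7 \right)} + \left(2 \left(-3\right) + 5\right)\right)^{2} = \left(-552 + \left(2 \left(-3\right) + 5\right)\right)^{2} = \left(-552 + \left(-6 + 5\right)\right)^{2} = \left(-552 - 1\right)^{2} = \left(-553\right)^{2} = 305809$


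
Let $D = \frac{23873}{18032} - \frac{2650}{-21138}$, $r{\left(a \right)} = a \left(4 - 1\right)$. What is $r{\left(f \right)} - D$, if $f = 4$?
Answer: $\frac{2010756359}{190580208} \approx 10.551$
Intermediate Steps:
$r{\left(a \right)} = 3 a$ ($r{\left(a \right)} = a 3 = 3 a$)
$D = \frac{276206137}{190580208}$ ($D = 23873 \cdot \frac{1}{18032} - - \frac{1325}{10569} = \frac{23873}{18032} + \frac{1325}{10569} = \frac{276206137}{190580208} \approx 1.4493$)
$r{\left(f \right)} - D = 3 \cdot 4 - \frac{276206137}{190580208} = 12 - \frac{276206137}{190580208} = \frac{2010756359}{190580208}$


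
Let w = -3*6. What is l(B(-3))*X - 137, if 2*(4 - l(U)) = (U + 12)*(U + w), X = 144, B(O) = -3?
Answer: 14047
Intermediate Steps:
w = -18
l(U) = 4 - (-18 + U)*(12 + U)/2 (l(U) = 4 - (U + 12)*(U - 18)/2 = 4 - (12 + U)*(-18 + U)/2 = 4 - (-18 + U)*(12 + U)/2)
l(B(-3))*X - 137 = (112 + 3*(-3) - ½*(-3)²)*144 - 137 = (112 - 9 - ½*9)*144 - 137 = (112 - 9 - 9/2)*144 - 137 = (197/2)*144 - 137 = 14184 - 137 = 14047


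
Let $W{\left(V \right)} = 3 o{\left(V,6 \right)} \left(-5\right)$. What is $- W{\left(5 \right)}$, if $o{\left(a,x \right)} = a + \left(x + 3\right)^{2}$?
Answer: $1290$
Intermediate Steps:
$o{\left(a,x \right)} = a + \left(3 + x\right)^{2}$
$W{\left(V \right)} = -1215 - 15 V$ ($W{\left(V \right)} = 3 \left(V + \left(3 + 6\right)^{2}\right) \left(-5\right) = 3 \left(V + 9^{2}\right) \left(-5\right) = 3 \left(V + 81\right) \left(-5\right) = 3 \left(81 + V\right) \left(-5\right) = \left(243 + 3 V\right) \left(-5\right) = -1215 - 15 V$)
$- W{\left(5 \right)} = - (-1215 - 75) = \left(-1\right) \left(-1290\right) = 1290$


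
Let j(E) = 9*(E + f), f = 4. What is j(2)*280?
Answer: 15120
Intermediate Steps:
j(E) = 36 + 9*E (j(E) = 9*(E + 4) = 9*(4 + E) = 36 + 9*E)
j(2)*280 = (36 + 9*2)*280 = (36 + 18)*280 = 54*280 = 15120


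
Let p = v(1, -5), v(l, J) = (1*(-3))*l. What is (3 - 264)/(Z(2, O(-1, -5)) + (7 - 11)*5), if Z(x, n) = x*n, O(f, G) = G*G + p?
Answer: -87/8 ≈ -10.875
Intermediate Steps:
v(l, J) = -3*l
p = -3 (p = -3*1 = -3)
O(f, G) = -3 + G² (O(f, G) = G*G - 3 = G² - 3 = -3 + G²)
Z(x, n) = n*x
(3 - 264)/(Z(2, O(-1, -5)) + (7 - 11)*5) = (3 - 264)/((-3 + (-5)²)*2 + (7 - 11)*5) = -261/((-3 + 25)*2 - 4*5) = -261/(22*2 - 20) = -261/(44 - 20) = -261/24 = -261*1/24 = -87/8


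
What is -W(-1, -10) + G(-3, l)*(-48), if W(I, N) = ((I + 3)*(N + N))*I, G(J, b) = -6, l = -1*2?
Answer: 248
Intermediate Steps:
l = -2
W(I, N) = 2*I*N*(3 + I) (W(I, N) = ((3 + I)*(2*N))*I = (2*N*(3 + I))*I = 2*I*N*(3 + I))
-W(-1, -10) + G(-3, l)*(-48) = -2*(-1)*(-10)*(3 - 1) - 6*(-48) = -2*(-1)*(-10)*2 + 288 = -1*40 + 288 = -40 + 288 = 248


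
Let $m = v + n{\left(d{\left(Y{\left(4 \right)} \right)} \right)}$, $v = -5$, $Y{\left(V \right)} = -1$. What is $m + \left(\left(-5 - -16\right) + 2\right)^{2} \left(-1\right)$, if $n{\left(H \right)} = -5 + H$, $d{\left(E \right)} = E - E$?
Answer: $-179$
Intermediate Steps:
$d{\left(E \right)} = 0$
$m = -10$ ($m = -5 + \left(-5 + 0\right) = -5 - 5 = -10$)
$m + \left(\left(-5 - -16\right) + 2\right)^{2} \left(-1\right) = -10 + \left(\left(-5 - -16\right) + 2\right)^{2} \left(-1\right) = -10 + \left(\left(-5 + 16\right) + 2\right)^{2} \left(-1\right) = -10 + \left(11 + 2\right)^{2} \left(-1\right) = -10 + 13^{2} \left(-1\right) = -10 + 169 \left(-1\right) = -10 - 169 = -179$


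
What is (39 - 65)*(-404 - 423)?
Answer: 21502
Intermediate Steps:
(39 - 65)*(-404 - 423) = -26*(-827) = 21502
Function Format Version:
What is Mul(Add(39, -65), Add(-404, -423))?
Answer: 21502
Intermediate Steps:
Mul(Add(39, -65), Add(-404, -423)) = Mul(-26, -827) = 21502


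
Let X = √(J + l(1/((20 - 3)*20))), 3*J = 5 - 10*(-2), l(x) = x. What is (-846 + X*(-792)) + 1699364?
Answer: 1698518 - 132*√2168265/85 ≈ 1.6962e+6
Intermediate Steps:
J = 25/3 (J = (5 - 10*(-2))/3 = (5 + 20)/3 = (⅓)*25 = 25/3 ≈ 8.3333)
X = √2168265/510 (X = √(25/3 + 1/((20 - 3)*20)) = √(25/3 + (1/20)/17) = √(25/3 + (1/17)*(1/20)) = √(25/3 + 1/340) = √(8503/1020) = √2168265/510 ≈ 2.8873)
(-846 + X*(-792)) + 1699364 = (-846 + (√2168265/510)*(-792)) + 1699364 = (-846 - 132*√2168265/85) + 1699364 = 1698518 - 132*√2168265/85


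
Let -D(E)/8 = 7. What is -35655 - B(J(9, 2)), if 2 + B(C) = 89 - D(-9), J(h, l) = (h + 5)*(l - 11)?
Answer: -35798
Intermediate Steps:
D(E) = -56 (D(E) = -8*7 = -56)
J(h, l) = (-11 + l)*(5 + h) (J(h, l) = (5 + h)*(-11 + l) = (-11 + l)*(5 + h))
B(C) = 143 (B(C) = -2 + (89 - 1*(-56)) = -2 + (89 + 56) = -2 + 145 = 143)
-35655 - B(J(9, 2)) = -35655 - 1*143 = -35655 - 143 = -35798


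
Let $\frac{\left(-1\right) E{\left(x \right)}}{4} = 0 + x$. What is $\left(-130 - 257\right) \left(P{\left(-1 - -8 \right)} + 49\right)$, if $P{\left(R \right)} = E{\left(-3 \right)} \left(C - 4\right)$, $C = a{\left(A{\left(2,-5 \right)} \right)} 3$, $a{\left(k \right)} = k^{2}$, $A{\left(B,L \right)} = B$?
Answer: $-56115$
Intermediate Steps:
$E{\left(x \right)} = - 4 x$ ($E{\left(x \right)} = - 4 \left(0 + x\right) = - 4 x$)
$C = 12$ ($C = 2^{2} \cdot 3 = 4 \cdot 3 = 12$)
$P{\left(R \right)} = 96$ ($P{\left(R \right)} = \left(-4\right) \left(-3\right) \left(12 - 4\right) = 12 \cdot 8 = 96$)
$\left(-130 - 257\right) \left(P{\left(-1 - -8 \right)} + 49\right) = \left(-130 - 257\right) \left(96 + 49\right) = \left(-387\right) 145 = -56115$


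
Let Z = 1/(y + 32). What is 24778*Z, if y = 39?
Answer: 24778/71 ≈ 348.99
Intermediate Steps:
Z = 1/71 (Z = 1/(39 + 32) = 1/71 ≈ 0.014085)
24778*Z = 24778*(1/71) = 24778/71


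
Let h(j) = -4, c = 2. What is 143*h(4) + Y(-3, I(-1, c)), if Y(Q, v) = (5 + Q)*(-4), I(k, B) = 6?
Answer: -580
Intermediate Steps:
Y(Q, v) = -20 - 4*Q
143*h(4) + Y(-3, I(-1, c)) = 143*(-4) + (-20 - 4*(-3)) = -572 + (-20 + 12) = -572 - 8 = -580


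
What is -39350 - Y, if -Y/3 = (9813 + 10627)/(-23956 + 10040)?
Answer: -19559140/497 ≈ -39354.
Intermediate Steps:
Y = 2190/497 (Y = -3*(9813 + 10627)/(-23956 + 10040) = -61320/(-13916) = -61320*(-1)/13916 = -3*(-730/497) = 2190/497 ≈ 4.4064)
-39350 - Y = -39350 - 1*2190/497 = -39350 - 2190/497 = -19559140/497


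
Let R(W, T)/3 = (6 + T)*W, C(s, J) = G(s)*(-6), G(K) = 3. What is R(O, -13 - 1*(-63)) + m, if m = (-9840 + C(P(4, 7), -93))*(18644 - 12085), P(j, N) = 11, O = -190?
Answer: -64690542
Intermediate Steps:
C(s, J) = -18 (C(s, J) = 3*(-6) = -18)
R(W, T) = 3*W*(6 + T) (R(W, T) = 3*((6 + T)*W) = 3*(W*(6 + T)) = 3*W*(6 + T))
m = -64658622 (m = (-9840 - 18)*(18644 - 12085) = -9858*6559 = -64658622)
R(O, -13 - 1*(-63)) + m = 3*(-190)*(6 + (-13 - 1*(-63))) - 64658622 = 3*(-190)*(6 + (-13 + 63)) - 64658622 = 3*(-190)*(6 + 50) - 64658622 = 3*(-190)*56 - 64658622 = -31920 - 64658622 = -64690542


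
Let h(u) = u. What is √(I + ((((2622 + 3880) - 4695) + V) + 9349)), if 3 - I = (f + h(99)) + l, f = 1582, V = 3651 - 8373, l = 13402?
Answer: I*√8646 ≈ 92.984*I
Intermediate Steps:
V = -4722
I = -15080 (I = 3 - ((1582 + 99) + 13402) = 3 - (1681 + 13402) = 3 - 1*15083 = 3 - 15083 = -15080)
√(I + ((((2622 + 3880) - 4695) + V) + 9349)) = √(-15080 + ((((2622 + 3880) - 4695) - 4722) + 9349)) = √(-15080 + (((6502 - 4695) - 4722) + 9349)) = √(-15080 + ((1807 - 4722) + 9349)) = √(-15080 + (-2915 + 9349)) = √(-15080 + 6434) = √(-8646) = I*√8646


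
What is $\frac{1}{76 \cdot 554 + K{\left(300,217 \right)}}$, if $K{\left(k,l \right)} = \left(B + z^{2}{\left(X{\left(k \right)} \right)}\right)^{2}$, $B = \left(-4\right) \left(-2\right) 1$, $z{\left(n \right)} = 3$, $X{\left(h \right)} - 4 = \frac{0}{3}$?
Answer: $\frac{1}{42393} \approx 2.3589 \cdot 10^{-5}$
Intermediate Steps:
$X{\left(h \right)} = 4$ ($X{\left(h \right)} = 4 + \frac{0}{3} = 4 + 0 \cdot \frac{1}{3} = 4 + 0 = 4$)
$B = 8$ ($B = 8 \cdot 1 = 8$)
$K{\left(k,l \right)} = 289$ ($K{\left(k,l \right)} = \left(8 + 3^{2}\right)^{2} = \left(8 + 9\right)^{2} = 17^{2} = 289$)
$\frac{1}{76 \cdot 554 + K{\left(300,217 \right)}} = \frac{1}{76 \cdot 554 + 289} = \frac{1}{42104 + 289} = \frac{1}{42393}$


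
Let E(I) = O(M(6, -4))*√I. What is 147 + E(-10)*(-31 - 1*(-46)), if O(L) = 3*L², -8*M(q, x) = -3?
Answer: 147 + 405*I*√10/64 ≈ 147.0 + 20.011*I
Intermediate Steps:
M(q, x) = 3/8 (M(q, x) = -⅛*(-3) = 3/8)
E(I) = 27*√I/64 (E(I) = (3*(3/8)²)*√I = (3*(9/64))*√I = 27*√I/64)
147 + E(-10)*(-31 - 1*(-46)) = 147 + (27*√(-10)/64)*(-31 - 1*(-46)) = 147 + (27*(I*√10)/64)*(-31 + 46) = 147 + (27*I*√10/64)*15 = 147 + 405*I*√10/64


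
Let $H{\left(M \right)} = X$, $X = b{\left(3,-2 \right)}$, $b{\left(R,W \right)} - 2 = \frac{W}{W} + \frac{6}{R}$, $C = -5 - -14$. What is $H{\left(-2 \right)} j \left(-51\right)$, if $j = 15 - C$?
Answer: $-1530$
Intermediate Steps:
$C = 9$ ($C = -5 + 14 = 9$)
$b{\left(R,W \right)} = 3 + \frac{6}{R}$ ($b{\left(R,W \right)} = 2 + \left(\frac{W}{W} + \frac{6}{R}\right) = 2 + \left(1 + \frac{6}{R}\right) = 3 + \frac{6}{R}$)
$j = 6$ ($j = 15 - 9 = 6$)
$X = 5$ ($X = 3 + \frac{6}{3} = 3 + 6 \cdot \frac{1}{3} = 3 + 2 = 5$)
$H{\left(M \right)} = 5$
$H{\left(-2 \right)} j \left(-51\right) = 5 \cdot 6 \left(-51\right) = 30 \left(-51\right) = -1530$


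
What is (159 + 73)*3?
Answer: 696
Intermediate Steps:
(159 + 73)*3 = 232*3 = 696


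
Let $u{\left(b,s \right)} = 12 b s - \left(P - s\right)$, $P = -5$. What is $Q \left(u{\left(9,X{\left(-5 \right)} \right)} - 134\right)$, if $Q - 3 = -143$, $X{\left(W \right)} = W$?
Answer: $94360$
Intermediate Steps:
$Q = -140$ ($Q = 3 - 143 = -140$)
$u{\left(b,s \right)} = 5 + s + 12 b s$ ($u{\left(b,s \right)} = 12 b s + \left(s - -5\right) = 12 b s + \left(s + 5\right) = 12 b s + \left(5 + s\right) = 5 + s + 12 b s$)
$Q \left(u{\left(9,X{\left(-5 \right)} \right)} - 134\right) = - 140 \left(\left(5 - 5 + 12 \cdot 9 \left(-5\right)\right) - 134\right) = - 140 \left(\left(5 - 5 - 540\right) - 134\right) = - 140 \left(-540 - 134\right) = \left(-140\right) \left(-674\right) = 94360$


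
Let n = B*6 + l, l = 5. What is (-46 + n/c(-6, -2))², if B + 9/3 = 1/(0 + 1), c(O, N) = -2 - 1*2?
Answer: 31329/16 ≈ 1958.1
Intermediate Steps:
c(O, N) = -4 (c(O, N) = -2 - 2 = -4)
B = -2 (B = -3 + 1/(0 + 1) = -3 + 1/1 = -3 + 1 = -2)
n = -7 (n = -2*6 + 5 = -12 + 5 = -7)
(-46 + n/c(-6, -2))² = (-46 - 7/(-4))² = (-46 - 7*(-¼))² = (-46 + 7/4)² = (-177/4)² = 31329/16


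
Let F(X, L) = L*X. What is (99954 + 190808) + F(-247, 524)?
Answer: 161334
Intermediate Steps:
(99954 + 190808) + F(-247, 524) = (99954 + 190808) + 524*(-247) = 290762 - 129428 = 161334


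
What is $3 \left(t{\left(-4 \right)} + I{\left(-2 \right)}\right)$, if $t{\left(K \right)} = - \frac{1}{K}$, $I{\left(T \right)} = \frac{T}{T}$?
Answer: $\frac{15}{4} \approx 3.75$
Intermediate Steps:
$I{\left(T \right)} = 1$
$3 \left(t{\left(-4 \right)} + I{\left(-2 \right)}\right) = 3 \left(- \frac{1}{-4} + 1\right) = 3 \left(\left(-1\right) \left(- \frac{1}{4}\right) + 1\right) = 3 \left(\frac{1}{4} + 1\right) = 3 \cdot \frac{5}{4} = \frac{15}{4}$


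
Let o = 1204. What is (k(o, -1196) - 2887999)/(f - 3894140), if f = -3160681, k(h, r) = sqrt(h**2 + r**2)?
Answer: 2887999/7054821 - 4*sqrt(180002)/7054821 ≈ 0.40912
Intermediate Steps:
(k(o, -1196) - 2887999)/(f - 3894140) = (sqrt(1204**2 + (-1196)**2) - 2887999)/(-3160681 - 3894140) = (sqrt(1449616 + 1430416) - 2887999)/(-7054821) = (sqrt(2880032) - 2887999)*(-1/7054821) = (4*sqrt(180002) - 2887999)*(-1/7054821) = (-2887999 + 4*sqrt(180002))*(-1/7054821) = 2887999/7054821 - 4*sqrt(180002)/7054821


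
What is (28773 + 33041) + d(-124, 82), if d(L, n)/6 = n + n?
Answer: 62798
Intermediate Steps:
d(L, n) = 12*n (d(L, n) = 6*(n + n) = 6*(2*n) = 12*n)
(28773 + 33041) + d(-124, 82) = (28773 + 33041) + 12*82 = 61814 + 984 = 62798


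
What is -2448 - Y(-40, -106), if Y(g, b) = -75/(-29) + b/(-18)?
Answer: -641140/261 ≈ -2456.5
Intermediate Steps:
Y(g, b) = 75/29 - b/18 (Y(g, b) = -75*(-1/29) + b*(-1/18) = 75/29 - b/18)
-2448 - Y(-40, -106) = -2448 - (75/29 - 1/18*(-106)) = -2448 - (75/29 + 53/9) = -2448 - 1*2212/261 = -2448 - 2212/261 = -641140/261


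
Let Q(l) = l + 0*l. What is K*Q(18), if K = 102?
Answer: 1836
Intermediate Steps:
Q(l) = l (Q(l) = l + 0 = l)
K*Q(18) = 102*18 = 1836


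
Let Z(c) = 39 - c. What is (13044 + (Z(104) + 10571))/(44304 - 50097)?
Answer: -7850/1931 ≈ -4.0653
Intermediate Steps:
(13044 + (Z(104) + 10571))/(44304 - 50097) = (13044 + ((39 - 1*104) + 10571))/(44304 - 50097) = (13044 + ((39 - 104) + 10571))/(-5793) = (13044 + (-65 + 10571))*(-1/5793) = (13044 + 10506)*(-1/5793) = 23550*(-1/5793) = -7850/1931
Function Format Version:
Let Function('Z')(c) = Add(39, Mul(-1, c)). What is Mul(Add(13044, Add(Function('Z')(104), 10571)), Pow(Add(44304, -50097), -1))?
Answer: Rational(-7850, 1931) ≈ -4.0653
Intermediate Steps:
Mul(Add(13044, Add(Function('Z')(104), 10571)), Pow(Add(44304, -50097), -1)) = Mul(Add(13044, Add(Add(39, Mul(-1, 104)), 10571)), Pow(Add(44304, -50097), -1)) = Mul(Add(13044, Add(Add(39, -104), 10571)), Pow(-5793, -1)) = Mul(Add(13044, Add(-65, 10571)), Rational(-1, 5793)) = Mul(Add(13044, 10506), Rational(-1, 5793)) = Mul(23550, Rational(-1, 5793)) = Rational(-7850, 1931)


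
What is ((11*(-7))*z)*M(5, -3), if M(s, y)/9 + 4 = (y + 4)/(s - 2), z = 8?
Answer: 20328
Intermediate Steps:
M(s, y) = -36 + 9*(4 + y)/(-2 + s) (M(s, y) = -36 + 9*((y + 4)/(s - 2)) = -36 + 9*((4 + y)/(-2 + s)) = -36 + 9*(4 + y)/(-2 + s))
((11*(-7))*z)*M(5, -3) = ((11*(-7))*8)*(9*(12 - 3 - 4*5)/(-2 + 5)) = (-77*8)*(9*(12 - 3 - 20)/3) = -5544*(-11)/3 = -616*(-33) = 20328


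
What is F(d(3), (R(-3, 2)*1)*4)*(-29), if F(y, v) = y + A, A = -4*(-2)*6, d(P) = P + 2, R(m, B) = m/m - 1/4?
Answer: -1537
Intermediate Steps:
R(m, B) = ¾ (R(m, B) = 1 - 1*¼ = 1 - ¼ = ¾)
d(P) = 2 + P
A = 48 (A = 8*6 = 48)
F(y, v) = 48 + y (F(y, v) = y + 48 = 48 + y)
F(d(3), (R(-3, 2)*1)*4)*(-29) = (48 + (2 + 3))*(-29) = (48 + 5)*(-29) = 53*(-29) = -1537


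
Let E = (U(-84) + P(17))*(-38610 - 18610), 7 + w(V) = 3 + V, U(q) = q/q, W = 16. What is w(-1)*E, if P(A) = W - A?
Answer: 0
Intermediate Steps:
U(q) = 1
w(V) = -4 + V (w(V) = -7 + (3 + V) = -4 + V)
P(A) = 16 - A
E = 0 (E = (1 + (16 - 1*17))*(-38610 - 18610) = (1 + (16 - 17))*(-57220) = (1 - 1)*(-57220) = 0*(-57220) = 0)
w(-1)*E = (-4 - 1)*0 = -5*0 = 0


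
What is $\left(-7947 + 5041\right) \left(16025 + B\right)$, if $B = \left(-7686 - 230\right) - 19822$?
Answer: $34037978$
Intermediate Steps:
$B = -27738$ ($B = -7916 - 19822 = -27738$)
$\left(-7947 + 5041\right) \left(16025 + B\right) = \left(-7947 + 5041\right) \left(16025 - 27738\right) = \left(-2906\right) \left(-11713\right) = 34037978$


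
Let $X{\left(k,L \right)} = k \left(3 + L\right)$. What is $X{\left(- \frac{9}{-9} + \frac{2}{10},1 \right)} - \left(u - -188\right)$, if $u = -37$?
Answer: $- \frac{731}{5} \approx -146.2$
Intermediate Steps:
$X{\left(- \frac{9}{-9} + \frac{2}{10},1 \right)} - \left(u - -188\right) = \left(- \frac{9}{-9} + \frac{2}{10}\right) \left(3 + 1\right) - \left(-37 - -188\right) = \left(\left(-9\right) \left(- \frac{1}{9}\right) + 2 \cdot \frac{1}{10}\right) 4 - \left(-37 + 188\right) = \left(1 + \frac{1}{5}\right) 4 - 151 = \frac{6}{5} \cdot 4 - 151 = \frac{24}{5} - 151 = - \frac{731}{5}$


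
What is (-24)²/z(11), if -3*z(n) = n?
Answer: -1728/11 ≈ -157.09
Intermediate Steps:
z(n) = -n/3
(-24)²/z(11) = (-24)²/((-⅓*11)) = 576/(-11/3) = 576*(-3/11) = -1728/11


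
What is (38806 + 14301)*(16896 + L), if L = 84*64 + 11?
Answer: 1183383281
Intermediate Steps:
L = 5387 (L = 5376 + 11 = 5387)
(38806 + 14301)*(16896 + L) = (38806 + 14301)*(16896 + 5387) = 53107*22283 = 1183383281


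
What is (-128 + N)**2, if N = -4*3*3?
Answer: 26896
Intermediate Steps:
N = -36 (N = -12*3 = -36)
(-128 + N)**2 = (-128 - 36)**2 = (-164)**2 = 26896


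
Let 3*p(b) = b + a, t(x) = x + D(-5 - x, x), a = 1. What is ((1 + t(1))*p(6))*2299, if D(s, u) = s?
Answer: -64372/3 ≈ -21457.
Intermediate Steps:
t(x) = -5 (t(x) = x + (-5 - x) = -5)
p(b) = ⅓ + b/3 (p(b) = (b + 1)/3 = (1 + b)/3 = ⅓ + b/3)
((1 + t(1))*p(6))*2299 = ((1 - 5)*(⅓ + (⅓)*6))*2299 = -4*(⅓ + 2)*2299 = -4*7/3*2299 = -28/3*2299 = -64372/3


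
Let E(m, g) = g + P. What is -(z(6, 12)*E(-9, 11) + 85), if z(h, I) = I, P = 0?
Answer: -217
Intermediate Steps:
E(m, g) = g (E(m, g) = g + 0 = g)
-(z(6, 12)*E(-9, 11) + 85) = -(12*11 + 85) = -(132 + 85) = -1*217 = -217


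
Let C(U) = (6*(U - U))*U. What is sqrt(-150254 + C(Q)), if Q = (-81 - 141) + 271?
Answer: I*sqrt(150254) ≈ 387.63*I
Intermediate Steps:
Q = 49 (Q = -222 + 271 = 49)
C(U) = 0 (C(U) = (6*0)*U = 0*U = 0)
sqrt(-150254 + C(Q)) = sqrt(-150254 + 0) = sqrt(-150254) = I*sqrt(150254)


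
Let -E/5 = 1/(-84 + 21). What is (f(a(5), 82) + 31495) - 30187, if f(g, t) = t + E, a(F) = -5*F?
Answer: 87575/63 ≈ 1390.1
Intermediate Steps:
E = 5/63 (E = -5/(-84 + 21) = -5/(-63) = -5*(-1/63) = 5/63 ≈ 0.079365)
f(g, t) = 5/63 + t (f(g, t) = t + 5/63 = 5/63 + t)
(f(a(5), 82) + 31495) - 30187 = ((5/63 + 82) + 31495) - 30187 = (5171/63 + 31495) - 30187 = 1989356/63 - 30187 = 87575/63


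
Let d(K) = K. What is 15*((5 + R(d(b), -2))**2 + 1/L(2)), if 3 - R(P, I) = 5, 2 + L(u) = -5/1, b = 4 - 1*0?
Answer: 930/7 ≈ 132.86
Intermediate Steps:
b = 4 (b = 4 + 0 = 4)
L(u) = -7 (L(u) = -2 - 5/1 = -2 - 5*1 = -2 - 5 = -7)
R(P, I) = -2 (R(P, I) = 3 - 1*5 = 3 - 5 = -2)
15*((5 + R(d(b), -2))**2 + 1/L(2)) = 15*((5 - 2)**2 + 1/(-7)) = 15*(3**2 - 1/7) = 15*(9 - 1/7) = 15*(62/7) = 930/7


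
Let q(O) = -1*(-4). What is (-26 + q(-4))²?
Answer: 484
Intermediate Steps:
q(O) = 4
(-26 + q(-4))² = (-26 + 4)² = (-22)² = 484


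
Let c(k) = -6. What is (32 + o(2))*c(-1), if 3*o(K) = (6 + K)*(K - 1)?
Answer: -208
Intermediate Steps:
o(K) = (-1 + K)*(6 + K)/3 (o(K) = ((6 + K)*(K - 1))/3 = ((6 + K)*(-1 + K))/3 = ((-1 + K)*(6 + K))/3 = (-1 + K)*(6 + K)/3)
(32 + o(2))*c(-1) = (32 + (-2 + (1/3)*2**2 + (5/3)*2))*(-6) = (32 + (-2 + (1/3)*4 + 10/3))*(-6) = (32 + (-2 + 4/3 + 10/3))*(-6) = (32 + 8/3)*(-6) = (104/3)*(-6) = -208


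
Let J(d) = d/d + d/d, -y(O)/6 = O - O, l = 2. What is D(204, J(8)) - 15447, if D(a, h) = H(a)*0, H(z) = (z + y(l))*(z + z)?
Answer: -15447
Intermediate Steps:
y(O) = 0 (y(O) = -6*(O - O) = -6*0 = 0)
H(z) = 2*z² (H(z) = (z + 0)*(z + z) = z*(2*z) = 2*z²)
J(d) = 2 (J(d) = 1 + 1 = 2)
D(a, h) = 0 (D(a, h) = (2*a²)*0 = 0)
D(204, J(8)) - 15447 = 0 - 15447 = -15447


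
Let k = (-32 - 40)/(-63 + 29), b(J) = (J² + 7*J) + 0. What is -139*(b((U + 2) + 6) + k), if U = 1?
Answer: -345276/17 ≈ -20310.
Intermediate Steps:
b(J) = J² + 7*J
k = 36/17 (k = -72/(-34) = -72*(-1/34) = 36/17 ≈ 2.1176)
-139*(b((U + 2) + 6) + k) = -139*(((1 + 2) + 6)*(7 + ((1 + 2) + 6)) + 36/17) = -139*((3 + 6)*(7 + (3 + 6)) + 36/17) = -139*(9*(7 + 9) + 36/17) = -139*(9*16 + 36/17) = -139*(144 + 36/17) = -139*2484/17 = -345276/17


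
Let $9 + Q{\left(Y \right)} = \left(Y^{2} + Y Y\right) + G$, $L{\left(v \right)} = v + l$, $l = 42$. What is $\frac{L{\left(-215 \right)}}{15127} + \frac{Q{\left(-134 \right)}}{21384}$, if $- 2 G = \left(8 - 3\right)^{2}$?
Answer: $\frac{359477441}{215650512} \approx 1.6669$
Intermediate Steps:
$G = - \frac{25}{2}$ ($G = - \frac{\left(8 - 3\right)^{2}}{2} = - \frac{5^{2}}{2} = \left(- \frac{1}{2}\right) 25 = - \frac{25}{2} \approx -12.5$)
$L{\left(v \right)} = 42 + v$ ($L{\left(v \right)} = v + 42 = 42 + v$)
$Q{\left(Y \right)} = - \frac{43}{2} + 2 Y^{2}$ ($Q{\left(Y \right)} = -9 - \left(\frac{25}{2} - Y^{2} - Y Y\right) = -9 + \left(\left(Y^{2} + Y^{2}\right) - \frac{25}{2}\right) = -9 + \left(2 Y^{2} - \frac{25}{2}\right) = -9 + \left(- \frac{25}{2} + 2 Y^{2}\right) = - \frac{43}{2} + 2 Y^{2}$)
$\frac{L{\left(-215 \right)}}{15127} + \frac{Q{\left(-134 \right)}}{21384} = \frac{42 - 215}{15127} + \frac{- \frac{43}{2} + 2 \left(-134\right)^{2}}{21384} = \left(-173\right) \frac{1}{15127} + \left(- \frac{43}{2} + 2 \cdot 17956\right) \frac{1}{21384} = - \frac{173}{15127} + \left(- \frac{43}{2} + 35912\right) \frac{1}{21384} = - \frac{173}{15127} + \frac{71781}{2} \cdot \frac{1}{21384} = - \frac{173}{15127} + \frac{23927}{14256} = \frac{359477441}{215650512}$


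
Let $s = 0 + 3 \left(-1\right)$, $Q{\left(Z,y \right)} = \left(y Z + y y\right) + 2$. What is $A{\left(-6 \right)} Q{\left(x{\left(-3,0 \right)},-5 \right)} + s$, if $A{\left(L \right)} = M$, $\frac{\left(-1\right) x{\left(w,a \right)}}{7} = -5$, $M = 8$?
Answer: $-1187$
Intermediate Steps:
$x{\left(w,a \right)} = 35$ ($x{\left(w,a \right)} = \left(-7\right) \left(-5\right) = 35$)
$A{\left(L \right)} = 8$
$Q{\left(Z,y \right)} = 2 + y^{2} + Z y$ ($Q{\left(Z,y \right)} = \left(Z y + y^{2}\right) + 2 = \left(y^{2} + Z y\right) + 2 = 2 + y^{2} + Z y$)
$s = -3$ ($s = 0 - 3 = -3$)
$A{\left(-6 \right)} Q{\left(x{\left(-3,0 \right)},-5 \right)} + s = 8 \left(2 + \left(-5\right)^{2} + 35 \left(-5\right)\right) - 3 = 8 \left(2 + 25 - 175\right) - 3 = 8 \left(-148\right) - 3 = -1184 - 3 = -1187$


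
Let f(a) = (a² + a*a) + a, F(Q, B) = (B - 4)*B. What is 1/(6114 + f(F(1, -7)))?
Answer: 1/18049 ≈ 5.5405e-5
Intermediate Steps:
F(Q, B) = B*(-4 + B) (F(Q, B) = (-4 + B)*B = B*(-4 + B))
f(a) = a + 2*a² (f(a) = (a² + a²) + a = 2*a² + a = a + 2*a²)
1/(6114 + f(F(1, -7))) = 1/(6114 + (-7*(-4 - 7))*(1 + 2*(-7*(-4 - 7)))) = 1/(6114 + (-7*(-11))*(1 + 2*(-7*(-11)))) = 1/(6114 + 77*(1 + 2*77)) = 1/(6114 + 77*(1 + 154)) = 1/(6114 + 77*155) = 1/(6114 + 11935) = 1/18049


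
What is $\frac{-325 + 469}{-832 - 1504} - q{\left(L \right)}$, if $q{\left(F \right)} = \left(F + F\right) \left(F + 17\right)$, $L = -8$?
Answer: $\frac{21015}{146} \approx 143.94$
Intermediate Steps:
$q{\left(F \right)} = 2 F \left(17 + F\right)$
$\frac{-325 + 469}{-832 - 1504} - q{\left(L \right)} = \frac{-325 + 469}{-832 - 1504} - 2 \left(-8\right) \left(17 - 8\right) = \frac{144}{-2336} - 2 \left(-8\right) 9 = 144 \left(- \frac{1}{2336}\right) - -144 = - \frac{9}{146} + 144 = \frac{21015}{146}$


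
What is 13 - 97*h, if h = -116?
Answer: 11265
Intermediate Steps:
13 - 97*h = 13 - 97*(-116) = 13 + 11252 = 11265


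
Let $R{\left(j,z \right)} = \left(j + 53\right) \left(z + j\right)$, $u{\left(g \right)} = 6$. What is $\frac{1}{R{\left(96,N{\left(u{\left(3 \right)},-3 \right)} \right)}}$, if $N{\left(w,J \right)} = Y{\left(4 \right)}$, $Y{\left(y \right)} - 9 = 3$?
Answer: $\frac{1}{16092} \approx 6.2143 \cdot 10^{-5}$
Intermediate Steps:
$Y{\left(y \right)} = 12$ ($Y{\left(y \right)} = 9 + 3 = 12$)
$N{\left(w,J \right)} = 12$
$R{\left(j,z \right)} = \left(53 + j\right) \left(j + z\right)$
$\frac{1}{R{\left(96,N{\left(u{\left(3 \right)},-3 \right)} \right)}} = \frac{1}{96^{2} + 53 \cdot 96 + 53 \cdot 12 + 96 \cdot 12} = \frac{1}{9216 + 5088 + 636 + 1152} = \frac{1}{16092}$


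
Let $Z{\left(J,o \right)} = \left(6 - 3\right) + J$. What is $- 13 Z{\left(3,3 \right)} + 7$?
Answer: $-71$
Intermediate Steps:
$Z{\left(J,o \right)} = 3 + J$
$- 13 Z{\left(3,3 \right)} + 7 = - 13 \left(3 + 3\right) + 7 = \left(-13\right) 6 + 7 = -78 + 7 = -71$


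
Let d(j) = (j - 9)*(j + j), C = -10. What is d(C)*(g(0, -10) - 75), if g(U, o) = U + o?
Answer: -32300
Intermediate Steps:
d(j) = 2*j*(-9 + j) (d(j) = (-9 + j)*(2*j) = 2*j*(-9 + j))
d(C)*(g(0, -10) - 75) = (2*(-10)*(-9 - 10))*((0 - 10) - 75) = (2*(-10)*(-19))*(-10 - 75) = 380*(-85) = -32300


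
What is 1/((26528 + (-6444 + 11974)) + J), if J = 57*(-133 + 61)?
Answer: 1/27954 ≈ 3.5773e-5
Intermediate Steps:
J = -4104 (J = 57*(-72) = -4104)
1/((26528 + (-6444 + 11974)) + J) = 1/((26528 + (-6444 + 11974)) - 4104) = 1/((26528 + 5530) - 4104) = 1/(32058 - 4104) = 1/27954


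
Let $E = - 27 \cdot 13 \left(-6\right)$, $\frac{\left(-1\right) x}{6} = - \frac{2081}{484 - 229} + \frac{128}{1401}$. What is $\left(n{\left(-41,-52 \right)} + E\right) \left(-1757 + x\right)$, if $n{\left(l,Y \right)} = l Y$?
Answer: $- \frac{287430572598}{39695} \approx -7.241 \cdot 10^{6}$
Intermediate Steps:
$x = \frac{1921894}{39695}$ ($x = - 6 \left(- \frac{2081}{484 - 229} + \frac{128}{1401}\right) = - 6 \left(- \frac{2081}{484 - 229} + 128 \cdot \frac{1}{1401}\right) = - 6 \left(- \frac{2081}{255} + \frac{128}{1401}\right) = \left(-6\right) \left(- \frac{960947}{119085}\right) = \frac{1921894}{39695} \approx 48.417$)
$E = 2106$ ($E = \left(-27\right) \left(-78\right) = 2106$)
$n{\left(l,Y \right)} = Y l$
$\left(n{\left(-41,-52 \right)} + E\right) \left(-1757 + x\right) = \left(\left(-52\right) \left(-41\right) + 2106\right) \left(-1757 + \frac{1921894}{39695}\right) = \left(2132 + 2106\right) \left(- \frac{67822221}{39695}\right) = 4238 \left(- \frac{67822221}{39695}\right) = - \frac{287430572598}{39695}$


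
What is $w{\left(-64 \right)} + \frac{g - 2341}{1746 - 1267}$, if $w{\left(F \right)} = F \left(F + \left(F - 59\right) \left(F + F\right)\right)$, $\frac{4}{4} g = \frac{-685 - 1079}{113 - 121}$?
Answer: $- \frac{961376401}{958} \approx -1.0035 \cdot 10^{6}$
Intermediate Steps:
$g = \frac{441}{2}$ ($g = \frac{-685 - 1079}{113 - 121} = - \frac{1764}{-8} = \left(-1764\right) \left(- \frac{1}{8}\right) = \frac{441}{2} \approx 220.5$)
$w{\left(F \right)} = F \left(F + 2 F \left(-59 + F\right)\right)$ ($w{\left(F \right)} = F \left(F + \left(-59 + F\right) 2 F\right) = F \left(F + 2 F \left(-59 + F\right)\right)$)
$w{\left(-64 \right)} + \frac{g - 2341}{1746 - 1267} = \left(-64\right)^{2} \left(-117 + 2 \left(-64\right)\right) + \frac{\frac{441}{2} - 2341}{1746 - 1267} = 4096 \left(-117 - 128\right) - \frac{4241}{2 \cdot 479} = 4096 \left(-245\right) - \frac{4241}{958} = -1003520 - \frac{4241}{958} = - \frac{961376401}{958}$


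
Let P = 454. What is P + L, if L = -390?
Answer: 64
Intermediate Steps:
P + L = 454 - 390 = 64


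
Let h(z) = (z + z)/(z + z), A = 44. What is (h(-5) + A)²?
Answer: 2025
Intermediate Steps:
h(z) = 1 (h(z) = (2*z)/((2*z)) = (2*z)*(1/(2*z)) = 1)
(h(-5) + A)² = (1 + 44)² = 45² = 2025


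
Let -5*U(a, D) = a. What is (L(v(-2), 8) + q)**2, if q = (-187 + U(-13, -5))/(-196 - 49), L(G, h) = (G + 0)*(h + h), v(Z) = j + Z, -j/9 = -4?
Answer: 445318651684/1500625 ≈ 2.9676e+5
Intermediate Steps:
j = 36 (j = -9*(-4) = 36)
U(a, D) = -a/5
v(Z) = 36 + Z
L(G, h) = 2*G*h (L(G, h) = G*(2*h) = 2*G*h)
q = 922/1225 (q = (-187 - 1/5*(-13))/(-196 - 49) = (-187 + 13/5)/(-245) = -922/5*(-1/245) = 922/1225 ≈ 0.75265)
(L(v(-2), 8) + q)**2 = (2*(36 - 2)*8 + 922/1225)**2 = (2*34*8 + 922/1225)**2 = (544 + 922/1225)**2 = (667322/1225)**2 = 445318651684/1500625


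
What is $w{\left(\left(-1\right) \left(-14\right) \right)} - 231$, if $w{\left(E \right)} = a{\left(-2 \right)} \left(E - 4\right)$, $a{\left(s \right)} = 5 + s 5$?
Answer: $-281$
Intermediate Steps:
$a{\left(s \right)} = 5 + 5 s$
$w{\left(E \right)} = 20 - 5 E$ ($w{\left(E \right)} = \left(5 + 5 \left(-2\right)\right) \left(E - 4\right) = \left(5 - 10\right) \left(-4 + E\right) = - 5 \left(-4 + E\right) = 20 - 5 E$)
$w{\left(\left(-1\right) \left(-14\right) \right)} - 231 = \left(20 - 5 \left(\left(-1\right) \left(-14\right)\right)\right) - 231 = \left(20 - 70\right) - 231 = -50 - 231 = -281$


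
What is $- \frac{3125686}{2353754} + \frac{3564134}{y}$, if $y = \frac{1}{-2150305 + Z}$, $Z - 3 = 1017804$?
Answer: $- \frac{4750316461586038807}{1176877} \approx -4.0364 \cdot 10^{12}$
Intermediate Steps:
$Z = 1017807$ ($Z = 3 + 1017804 = 1017807$)
$y = - \frac{1}{1132498}$ ($y = \frac{1}{-2150305 + 1017807} = \frac{1}{-1132498} = - \frac{1}{1132498} \approx -8.83 \cdot 10^{-7}$)
$- \frac{3125686}{2353754} + \frac{3564134}{y} = - \frac{3125686}{2353754} + \frac{3564134}{- \frac{1}{1132498}} = \left(-3125686\right) \frac{1}{2353754} + 3564134 \left(-1132498\right) = - \frac{1562843}{1176877} - 4036374626732 = - \frac{4750316461586038807}{1176877}$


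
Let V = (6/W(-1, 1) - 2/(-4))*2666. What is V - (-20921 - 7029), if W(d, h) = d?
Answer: 13287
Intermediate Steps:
V = -14663 (V = (6/(-1) - 2/(-4))*2666 = (6*(-1) - 2*(-¼))*2666 = (-6 + ½)*2666 = -11/2*2666 = -14663)
V - (-20921 - 7029) = -14663 - (-20921 - 7029) = -14663 - 1*(-27950) = -14663 + 27950 = 13287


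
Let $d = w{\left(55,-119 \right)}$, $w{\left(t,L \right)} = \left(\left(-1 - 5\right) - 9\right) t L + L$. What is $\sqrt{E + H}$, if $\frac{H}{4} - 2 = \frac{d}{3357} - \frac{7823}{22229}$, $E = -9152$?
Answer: $\frac{2 i \sqrt{1396558092624934865}}{24874251} \approx 95.019 i$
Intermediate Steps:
$w{\left(t,L \right)} = L - 15 L t$ ($w{\left(t,L \right)} = \left(-6 - 9\right) t L + L = - 15 t L + L = - 15 L t + L = L - 15 L t$)
$d = 98056$ ($d = - 119 \left(1 - 825\right) = \left(-119\right) \left(-824\right) = 98056$)
$H = \frac{9210682076}{74622753}$ ($H = 8 + 4 \left(\frac{98056}{3357} - \frac{7823}{22229}\right) = 8 + 4 \cdot \frac{2153425013}{74622753} = 8 + \frac{8613700052}{74622753} = \frac{9210682076}{74622753} \approx 123.43$)
$\sqrt{E + H} = \sqrt{-9152 + \frac{9210682076}{74622753}} = \sqrt{- \frac{673736753380}{74622753}} = \frac{2 i \sqrt{1396558092624934865}}{24874251}$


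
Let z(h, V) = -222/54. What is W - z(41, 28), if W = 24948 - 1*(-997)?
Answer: 233542/9 ≈ 25949.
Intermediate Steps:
z(h, V) = -37/9 (z(h, V) = -222*1/54 = -37/9)
W = 25945 (W = 24948 + 997 = 25945)
W - z(41, 28) = 25945 - 1*(-37/9) = 25945 + 37/9 = 233542/9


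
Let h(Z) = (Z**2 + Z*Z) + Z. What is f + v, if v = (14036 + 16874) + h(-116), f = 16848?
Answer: 74554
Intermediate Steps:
h(Z) = Z + 2*Z**2 (h(Z) = (Z**2 + Z**2) + Z = 2*Z**2 + Z = Z + 2*Z**2)
v = 57706 (v = (14036 + 16874) - 116*(1 + 2*(-116)) = 30910 - 116*(1 - 232) = 30910 - 116*(-231) = 30910 + 26796 = 57706)
f + v = 16848 + 57706 = 74554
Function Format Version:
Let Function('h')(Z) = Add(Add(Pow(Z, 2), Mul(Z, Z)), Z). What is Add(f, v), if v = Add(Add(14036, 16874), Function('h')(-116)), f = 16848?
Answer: 74554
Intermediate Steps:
Function('h')(Z) = Add(Z, Mul(2, Pow(Z, 2))) (Function('h')(Z) = Add(Add(Pow(Z, 2), Pow(Z, 2)), Z) = Add(Mul(2, Pow(Z, 2)), Z) = Add(Z, Mul(2, Pow(Z, 2))))
v = 57706 (v = Add(Add(14036, 16874), Mul(-116, Add(1, Mul(2, -116)))) = Add(30910, Mul(-116, Add(1, -232))) = Add(30910, Mul(-116, -231)) = Add(30910, 26796) = 57706)
Add(f, v) = Add(16848, 57706) = 74554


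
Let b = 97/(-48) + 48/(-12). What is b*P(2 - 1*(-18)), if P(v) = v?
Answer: -1445/12 ≈ -120.42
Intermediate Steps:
b = -289/48 (b = 97*(-1/48) + 48*(-1/12) = -97/48 - 4 = -289/48 ≈ -6.0208)
b*P(2 - 1*(-18)) = -289*(2 - 1*(-18))/48 = -289*(2 + 18)/48 = -289/48*20 = -1445/12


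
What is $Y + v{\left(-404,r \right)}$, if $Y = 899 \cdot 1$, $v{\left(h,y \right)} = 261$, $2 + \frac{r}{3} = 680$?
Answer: $1160$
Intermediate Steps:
$r = 2034$ ($r = -6 + 3 \cdot 680 = -6 + 2040 = 2034$)
$Y = 899$
$Y + v{\left(-404,r \right)} = 899 + 261 = 1160$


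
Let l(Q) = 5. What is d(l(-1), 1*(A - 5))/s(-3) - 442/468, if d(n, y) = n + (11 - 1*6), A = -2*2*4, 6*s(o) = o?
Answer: -377/18 ≈ -20.944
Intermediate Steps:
s(o) = o/6
A = -16 (A = -4*4 = -16)
d(n, y) = 5 + n (d(n, y) = n + (11 - 6) = n + 5 = 5 + n)
d(l(-1), 1*(A - 5))/s(-3) - 442/468 = (5 + 5)/(((1/6)*(-3))) - 442/468 = 10/(-1/2) - 442*1/468 = 10*(-2) - 17/18 = -20 - 17/18 = -377/18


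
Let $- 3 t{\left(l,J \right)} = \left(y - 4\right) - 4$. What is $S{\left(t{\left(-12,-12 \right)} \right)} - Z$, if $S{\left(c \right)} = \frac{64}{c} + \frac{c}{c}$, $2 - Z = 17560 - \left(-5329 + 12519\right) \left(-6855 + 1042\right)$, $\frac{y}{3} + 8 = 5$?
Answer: $\frac{710821685}{17} \approx 4.1813 \cdot 10^{7}$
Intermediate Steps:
$y = -9$ ($y = -24 + 3 \cdot 5 = -24 + 15 = -9$)
$Z = -41813028$ ($Z = 2 - \left(17560 - \left(-5329 + 12519\right) \left(-6855 + 1042\right)\right) = 2 - \left(17560 - 7190 \left(-5813\right)\right) = 2 - \left(17560 - -41795470\right) = 2 - \left(17560 + 41795470\right) = 2 - 41813030 = -41813028$)
$t{\left(l,J \right)} = \frac{17}{3}$ ($t{\left(l,J \right)} = - \frac{\left(-9 - 4\right) - 4}{3} = - \frac{-13 - 4}{3} = \left(- \frac{1}{3}\right) \left(-17\right) = \frac{17}{3}$)
$S{\left(c \right)} = 1 + \frac{64}{c}$ ($S{\left(c \right)} = \frac{64}{c} + 1 = 1 + \frac{64}{c}$)
$S{\left(t{\left(-12,-12 \right)} \right)} - Z = \frac{64 + \frac{17}{3}}{\frac{17}{3}} - -41813028 = \frac{3}{17} \cdot \frac{209}{3} + 41813028 = \frac{209}{17} + 41813028 = \frac{710821685}{17}$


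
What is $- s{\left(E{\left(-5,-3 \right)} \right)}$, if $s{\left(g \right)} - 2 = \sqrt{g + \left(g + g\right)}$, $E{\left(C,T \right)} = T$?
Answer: $-2 - 3 i \approx -2.0 - 3.0 i$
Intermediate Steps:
$s{\left(g \right)} = 2 + \sqrt{3} \sqrt{g}$ ($s{\left(g \right)} = 2 + \sqrt{g + \left(g + g\right)} = 2 + \sqrt{g + 2 g} = 2 + \sqrt{3 g} = 2 + \sqrt{3} \sqrt{g}$)
$- s{\left(E{\left(-5,-3 \right)} \right)} = - (2 + \sqrt{3} \sqrt{-3}) = - (2 + \sqrt{3} i \sqrt{3}) = - (2 + 3 i) = -2 - 3 i$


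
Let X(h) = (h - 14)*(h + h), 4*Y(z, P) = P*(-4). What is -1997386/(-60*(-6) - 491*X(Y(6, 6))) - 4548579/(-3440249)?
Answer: 3702936125017/202080226260 ≈ 18.324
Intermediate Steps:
Y(z, P) = -P (Y(z, P) = (P*(-4))/4 = (-4*P)/4 = -P)
X(h) = 2*h*(-14 + h) (X(h) = (-14 + h)*(2*h) = 2*h*(-14 + h))
-1997386/(-60*(-6) - 491*X(Y(6, 6))) - 4548579/(-3440249) = -1997386/(-60*(-6) - 982*(-1*6)*(-14 - 1*6)) - 4548579/(-3440249) = -1997386/(360 - 982*(-6)*(-14 - 6)) - 4548579*(-1/3440249) = -1997386/(360 - 982*(-6)*(-20)) + 4548579/3440249 = -1997386/(360 - 491*240) + 4548579/3440249 = -1997386/(360 - 117840) + 4548579/3440249 = -1997386/(-117480) + 4548579/3440249 = -1997386*(-1/117480) + 4548579/3440249 = 998693/58740 + 4548579/3440249 = 3702936125017/202080226260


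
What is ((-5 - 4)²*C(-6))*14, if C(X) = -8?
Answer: -9072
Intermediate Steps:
((-5 - 4)²*C(-6))*14 = ((-5 - 4)²*(-8))*14 = ((-9)²*(-8))*14 = (81*(-8))*14 = -648*14 = -9072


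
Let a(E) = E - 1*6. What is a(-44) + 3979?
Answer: 3929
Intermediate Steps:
a(E) = -6 + E (a(E) = E - 6 = -6 + E)
a(-44) + 3979 = (-6 - 44) + 3979 = -50 + 3979 = 3929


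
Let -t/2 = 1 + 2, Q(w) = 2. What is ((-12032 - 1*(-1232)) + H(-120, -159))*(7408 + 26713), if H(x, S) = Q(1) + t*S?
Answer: -335887124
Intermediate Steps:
t = -6 (t = -2*(1 + 2) = -2*3 = -6)
H(x, S) = 2 - 6*S
((-12032 - 1*(-1232)) + H(-120, -159))*(7408 + 26713) = ((-12032 - 1*(-1232)) + (2 - 6*(-159)))*(7408 + 26713) = ((-12032 + 1232) + (2 + 954))*34121 = (-10800 + 956)*34121 = -9844*34121 = -335887124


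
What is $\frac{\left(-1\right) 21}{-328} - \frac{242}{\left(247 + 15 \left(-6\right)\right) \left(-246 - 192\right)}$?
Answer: $\frac{761731}{11277624} \approx 0.067544$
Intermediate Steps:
$\frac{\left(-1\right) 21}{-328} - \frac{242}{\left(247 + 15 \left(-6\right)\right) \left(-246 - 192\right)} = \left(-21\right) \left(- \frac{1}{328}\right) - \frac{242}{\left(247 - 90\right) \left(-438\right)} = \frac{21}{328} - \frac{242}{157 \left(-438\right)} = \frac{21}{328} - \frac{242}{-68766} = \frac{21}{328} - - \frac{121}{34383} = \frac{21}{328} + \frac{121}{34383} = \frac{761731}{11277624}$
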